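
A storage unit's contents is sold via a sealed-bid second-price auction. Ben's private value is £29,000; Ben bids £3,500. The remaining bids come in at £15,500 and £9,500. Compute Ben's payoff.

Ben's payoff: £0.

Highest competing bid: £15,500.
Ben's bid £3,500 is not the highest, so Ben loses, pays nothing, and earns zero payoff.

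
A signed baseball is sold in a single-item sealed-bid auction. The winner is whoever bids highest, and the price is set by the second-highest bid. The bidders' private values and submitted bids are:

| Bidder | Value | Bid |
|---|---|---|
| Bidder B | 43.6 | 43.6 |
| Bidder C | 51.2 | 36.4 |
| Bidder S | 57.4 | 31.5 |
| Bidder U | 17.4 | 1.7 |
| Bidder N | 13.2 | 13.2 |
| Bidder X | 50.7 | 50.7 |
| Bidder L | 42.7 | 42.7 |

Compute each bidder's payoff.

Bids in descending order: Bidder X 50.7 > Bidder B 43.6 > Bidder L 42.7 > Bidder C 36.4 > Bidder S 31.5 > Bidder N 13.2 > Bidder U 1.7.
Bidder X has the top bid and wins; the price is the second-highest bid, 43.6.
Bidder X's payoff = 50.7 − 43.6 = 7.1. All other bidders lose, so their payoff is 0.

Bidder B 0.0, Bidder C 0.0, Bidder S 0.0, Bidder U 0.0, Bidder N 0.0, Bidder X 7.1, Bidder L 0.0.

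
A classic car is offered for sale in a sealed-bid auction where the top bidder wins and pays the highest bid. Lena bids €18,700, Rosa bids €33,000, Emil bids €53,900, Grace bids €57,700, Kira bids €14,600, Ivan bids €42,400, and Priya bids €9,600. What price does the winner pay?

The winner pays €57,700.

Ranking the bids: Grace €57,700, then Emil €53,900, then Ivan €42,400, then Rosa €33,000, then Lena €18,700, then Kira €14,600, then Priya €9,600.
Grace is the highest bidder, so Grace wins.
Under the first-price rule, the price is the highest bid: €57,700.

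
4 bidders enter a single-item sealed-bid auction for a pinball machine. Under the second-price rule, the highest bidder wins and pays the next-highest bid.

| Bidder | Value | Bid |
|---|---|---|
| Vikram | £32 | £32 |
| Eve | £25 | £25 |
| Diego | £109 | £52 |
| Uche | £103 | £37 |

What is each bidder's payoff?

Payoffs: Vikram £0, Eve £0, Diego £72, Uche £0.

Ranking the bids: Diego £52, then Uche £37, then Vikram £32, then Eve £25.
Diego has the top bid and wins; the price is the second-highest bid, £37.
Diego's payoff = £109 − £37 = £72. All other bidders lose, so their payoff is 0.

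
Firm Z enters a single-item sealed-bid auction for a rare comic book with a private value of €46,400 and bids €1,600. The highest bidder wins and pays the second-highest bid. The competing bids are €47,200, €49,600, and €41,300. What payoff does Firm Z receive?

Payoff = €0.

Highest competing bid: €49,600.
Firm Z's bid €1,600 is not the highest, so Firm Z loses, pays nothing, and earns zero payoff.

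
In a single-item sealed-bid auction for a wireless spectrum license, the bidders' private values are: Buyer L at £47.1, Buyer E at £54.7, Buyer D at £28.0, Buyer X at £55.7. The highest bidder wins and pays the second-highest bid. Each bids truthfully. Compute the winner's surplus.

Bids in descending order: Buyer X £55.7 > Buyer E £54.7 > Buyer L £47.1 > Buyer D £28.0.
Buyer X wins with the top bid and pays the second-highest, £54.7.
Surplus = £55.7 − £54.7 = £1.0.

Surplus = £1.0.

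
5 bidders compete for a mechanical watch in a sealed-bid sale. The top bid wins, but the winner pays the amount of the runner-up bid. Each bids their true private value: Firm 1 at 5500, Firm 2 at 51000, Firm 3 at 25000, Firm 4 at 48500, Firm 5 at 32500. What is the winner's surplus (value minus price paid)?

Sorted high to low: Firm 2 51000 > Firm 4 48500 > Firm 5 32500 > Firm 3 25000 > Firm 1 5500.
Firm 2 wins with the top bid and pays the second-highest, 48500.
Surplus = 51000 − 48500 = 2500.

2500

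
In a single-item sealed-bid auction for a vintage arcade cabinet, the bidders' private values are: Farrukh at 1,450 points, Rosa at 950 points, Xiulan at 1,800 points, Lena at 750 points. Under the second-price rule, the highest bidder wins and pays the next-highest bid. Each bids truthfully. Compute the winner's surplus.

Sorted high to low: Xiulan 1,800 points; Farrukh 1,450 points; Rosa 950 points; Lena 750 points.
Xiulan wins with the top bid and pays the second-highest, 1,450 points.
Surplus = 1,800 points − 1,450 points = 350 points.

Surplus = 350 points.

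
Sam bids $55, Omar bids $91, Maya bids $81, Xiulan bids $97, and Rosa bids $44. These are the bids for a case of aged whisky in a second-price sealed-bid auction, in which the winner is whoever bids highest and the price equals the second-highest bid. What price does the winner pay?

$91

Ordered from highest: Xiulan $97, then Omar $91, then Maya $81, then Sam $55, then Rosa $44.
Xiulan is the highest bidder, so Xiulan wins.
Under the second-price rule, the price is the second-highest bid: $91.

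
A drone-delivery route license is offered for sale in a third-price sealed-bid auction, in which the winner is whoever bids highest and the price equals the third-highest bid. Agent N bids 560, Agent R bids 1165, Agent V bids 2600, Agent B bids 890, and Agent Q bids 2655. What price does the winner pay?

Ranking the bids: Agent Q 2655 > Agent V 2600 > Agent R 1165 > Agent B 890 > Agent N 560.
Agent Q is the highest bidder, so Agent Q wins.
Under the third-price rule, the price is the third-highest bid: 1165.

Price paid: 1165.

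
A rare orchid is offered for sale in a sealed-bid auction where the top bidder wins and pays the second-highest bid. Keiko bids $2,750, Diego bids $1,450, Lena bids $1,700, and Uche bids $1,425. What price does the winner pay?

Price paid: $1,700.

Ranking the bids: Keiko $2,750 > Lena $1,700 > Diego $1,450 > Uche $1,425.
Keiko is the highest bidder, so Keiko wins.
Under the second-price rule, the price is the second-highest bid: $1,700.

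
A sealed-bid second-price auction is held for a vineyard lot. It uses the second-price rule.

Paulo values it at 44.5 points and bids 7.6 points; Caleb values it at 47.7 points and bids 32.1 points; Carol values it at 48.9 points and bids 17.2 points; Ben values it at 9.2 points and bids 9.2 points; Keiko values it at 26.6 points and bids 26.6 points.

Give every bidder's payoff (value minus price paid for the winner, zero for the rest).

Sorted high to low: Caleb 32.1 points > Keiko 26.6 points > Carol 17.2 points > Ben 9.2 points > Paulo 7.6 points.
Caleb has the top bid and wins; the price is the second-highest bid, 26.6 points.
Caleb's payoff = 47.7 points − 26.6 points = 21.1 points. All other bidders lose, so their payoff is 0.

Paulo 0.0 points, Caleb 21.1 points, Carol 0.0 points, Ben 0.0 points, Keiko 0.0 points.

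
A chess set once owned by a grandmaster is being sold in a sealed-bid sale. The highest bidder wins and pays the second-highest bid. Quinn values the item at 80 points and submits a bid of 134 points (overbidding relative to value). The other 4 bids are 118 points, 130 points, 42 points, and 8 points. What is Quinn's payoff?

Quinn's payoff: -50 points.

Highest competing bid: 130 points.
Quinn's bid 134 points is the highest overall, so Quinn wins and pays the second-highest bid, 130 points.
Payoff = value − price = 80 points − 130 points = -50 points.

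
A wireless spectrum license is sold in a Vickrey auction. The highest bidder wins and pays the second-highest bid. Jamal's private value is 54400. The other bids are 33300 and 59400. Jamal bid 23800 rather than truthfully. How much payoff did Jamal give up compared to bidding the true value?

The highest competing bid is 59400.
Bidding truthfully at 54400: the top bid is 59400 (a rival), so Jamal loses. Payoff = 0.
Bidding 23800: the top bid is 59400 (a rival), so Jamal loses. Payoff = 0.
Regret = truthful payoff − actual payoff = 0 − 0 = 0.
The bid only affects whether you win, not the price — here both bids land on the same side of the top rival bid, so the deviation is payoff-neutral.

Regret: 0.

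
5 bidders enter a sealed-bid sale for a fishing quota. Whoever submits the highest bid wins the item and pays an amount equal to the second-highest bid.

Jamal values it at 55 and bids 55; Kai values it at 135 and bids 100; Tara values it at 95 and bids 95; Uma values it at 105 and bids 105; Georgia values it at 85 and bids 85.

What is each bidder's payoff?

Payoffs: Jamal 0, Kai 0, Tara 0, Uma 5, Georgia 0.

Sorted high to low: Uma 105 > Kai 100 > Tara 95 > Georgia 85 > Jamal 55.
Uma has the top bid and wins; the price is the second-highest bid, 100.
Uma's payoff = 105 − 100 = 5. All other bidders lose, so their payoff is 0.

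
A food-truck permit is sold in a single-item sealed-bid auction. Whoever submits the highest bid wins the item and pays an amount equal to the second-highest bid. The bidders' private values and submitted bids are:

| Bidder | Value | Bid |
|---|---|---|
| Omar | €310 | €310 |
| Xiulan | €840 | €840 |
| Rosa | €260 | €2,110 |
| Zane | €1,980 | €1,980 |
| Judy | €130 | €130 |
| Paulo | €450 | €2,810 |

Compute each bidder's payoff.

Ranking the bids: Paulo €2,810, then Rosa €2,110, then Zane €1,980, then Xiulan €840, then Omar €310, then Judy €130.
Paulo has the top bid and wins; the price is the second-highest bid, €2,110.
Paulo's payoff = €450 − €2,110 = -€1,660. All other bidders lose, so their payoff is 0.

Payoffs: Omar €0, Xiulan €0, Rosa €0, Zane €0, Judy €0, Paulo -€1,660.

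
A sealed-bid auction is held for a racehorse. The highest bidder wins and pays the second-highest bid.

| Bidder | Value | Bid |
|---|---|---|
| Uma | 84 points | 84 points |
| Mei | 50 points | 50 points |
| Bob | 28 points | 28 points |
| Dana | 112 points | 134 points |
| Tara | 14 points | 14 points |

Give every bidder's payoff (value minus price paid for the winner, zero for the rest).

Sorted high to low: Dana 134 points > Uma 84 points > Mei 50 points > Bob 28 points > Tara 14 points.
Dana has the top bid and wins; the price is the second-highest bid, 84 points.
Dana's payoff = 112 points − 84 points = 28 points. All other bidders lose, so their payoff is 0.

Uma 0 points, Mei 0 points, Bob 0 points, Dana 28 points, Tara 0 points.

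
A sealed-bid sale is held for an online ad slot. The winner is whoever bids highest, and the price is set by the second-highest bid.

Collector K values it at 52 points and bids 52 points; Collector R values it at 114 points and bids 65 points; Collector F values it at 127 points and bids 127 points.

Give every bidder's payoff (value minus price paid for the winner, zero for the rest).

Bids in descending order: Collector F 127 points, then Collector R 65 points, then Collector K 52 points.
Collector F has the top bid and wins; the price is the second-highest bid, 65 points.
Collector F's payoff = 127 points − 65 points = 62 points. All other bidders lose, so their payoff is 0.

Payoffs: Collector K 0 points, Collector R 0 points, Collector F 62 points.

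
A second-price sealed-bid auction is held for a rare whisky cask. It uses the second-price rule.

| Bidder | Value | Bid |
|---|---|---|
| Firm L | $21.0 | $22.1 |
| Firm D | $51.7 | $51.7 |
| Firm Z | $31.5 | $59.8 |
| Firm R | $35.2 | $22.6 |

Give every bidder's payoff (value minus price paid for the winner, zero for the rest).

Ordered from highest: Firm Z $59.8; Firm D $51.7; Firm R $22.6; Firm L $22.1.
Firm Z has the top bid and wins; the price is the second-highest bid, $51.7.
Firm Z's payoff = $31.5 − $51.7 = -$20.2. All other bidders lose, so their payoff is 0.

Payoffs: Firm L $0.0, Firm D $0.0, Firm Z -$20.2, Firm R $0.0.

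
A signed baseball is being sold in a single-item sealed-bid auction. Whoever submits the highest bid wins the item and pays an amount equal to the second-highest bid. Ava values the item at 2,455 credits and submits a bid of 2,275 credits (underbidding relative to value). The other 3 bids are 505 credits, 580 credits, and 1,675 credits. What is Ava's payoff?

Highest competing bid: 1,675 credits.
Ava's bid 2,275 credits is the highest overall, so Ava wins and pays the second-highest bid, 1,675 credits.
Payoff = value − price = 2,455 credits − 1,675 credits = 780 credits.

780 credits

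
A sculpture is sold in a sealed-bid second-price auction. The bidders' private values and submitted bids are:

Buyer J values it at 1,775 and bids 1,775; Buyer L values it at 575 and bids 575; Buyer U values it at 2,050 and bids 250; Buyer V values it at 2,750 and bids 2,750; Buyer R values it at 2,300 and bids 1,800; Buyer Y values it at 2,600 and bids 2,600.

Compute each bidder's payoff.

Ordered from highest: Buyer V 2,750, then Buyer Y 2,600, then Buyer R 1,800, then Buyer J 1,775, then Buyer L 575, then Buyer U 250.
Buyer V has the top bid and wins; the price is the second-highest bid, 2,600.
Buyer V's payoff = 2,750 − 2,600 = 150. All other bidders lose, so their payoff is 0.

Buyer J 0, Buyer L 0, Buyer U 0, Buyer V 150, Buyer R 0, Buyer Y 0.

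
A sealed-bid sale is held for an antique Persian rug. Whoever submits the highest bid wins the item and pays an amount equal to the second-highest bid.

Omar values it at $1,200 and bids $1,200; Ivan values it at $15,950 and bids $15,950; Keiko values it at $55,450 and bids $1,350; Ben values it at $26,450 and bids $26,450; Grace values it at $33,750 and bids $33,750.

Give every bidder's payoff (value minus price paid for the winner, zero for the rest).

Ranking the bids: Grace $33,750, then Ben $26,450, then Ivan $15,950, then Keiko $1,350, then Omar $1,200.
Grace has the top bid and wins; the price is the second-highest bid, $26,450.
Grace's payoff = $33,750 − $26,450 = $7,300. All other bidders lose, so their payoff is 0.

Payoffs: Omar $0, Ivan $0, Keiko $0, Ben $0, Grace $7,300.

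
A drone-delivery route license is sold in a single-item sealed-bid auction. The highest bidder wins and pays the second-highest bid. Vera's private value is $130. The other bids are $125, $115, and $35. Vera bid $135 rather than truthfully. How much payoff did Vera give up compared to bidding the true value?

The highest competing bid is $125.
Bidding truthfully at $130: Vera has the top bid, wins, and pays the second-highest bid $125. Payoff = $130 − $125 = $5.
Bidding $135: Vera has the top bid, wins, and pays the second-highest bid $125. Payoff = $130 − $125 = $5.
Regret = truthful payoff − actual payoff = $5 − $5 = $0.
The bid only affects whether you win, not the price — here both bids land on the same side of the top rival bid, so the deviation is payoff-neutral.

Regret: $0.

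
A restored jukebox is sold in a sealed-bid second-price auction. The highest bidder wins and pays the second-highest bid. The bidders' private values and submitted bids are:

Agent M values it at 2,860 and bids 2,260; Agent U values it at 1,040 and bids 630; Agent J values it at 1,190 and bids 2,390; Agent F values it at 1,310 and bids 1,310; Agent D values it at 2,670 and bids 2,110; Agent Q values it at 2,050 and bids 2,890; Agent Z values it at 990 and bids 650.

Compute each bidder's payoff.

Payoffs: Agent M 0, Agent U 0, Agent J 0, Agent F 0, Agent D 0, Agent Q -340, Agent Z 0.

Ordered from highest: Agent Q 2,890 > Agent J 2,390 > Agent M 2,260 > Agent D 2,110 > Agent F 1,310 > Agent Z 650 > Agent U 630.
Agent Q has the top bid and wins; the price is the second-highest bid, 2,390.
Agent Q's payoff = 2,050 − 2,390 = -340. All other bidders lose, so their payoff is 0.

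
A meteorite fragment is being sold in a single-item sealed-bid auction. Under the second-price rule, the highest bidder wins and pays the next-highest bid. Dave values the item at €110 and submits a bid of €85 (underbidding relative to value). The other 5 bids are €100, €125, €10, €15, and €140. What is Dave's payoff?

Highest competing bid: €140.
Dave's bid €85 is not the highest, so Dave loses, pays nothing, and earns zero payoff.

€0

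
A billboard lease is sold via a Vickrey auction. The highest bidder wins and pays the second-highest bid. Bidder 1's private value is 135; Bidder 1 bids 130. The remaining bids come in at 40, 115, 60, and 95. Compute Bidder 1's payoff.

Highest competing bid: 115.
Bidder 1's bid 130 is the highest overall, so Bidder 1 wins and pays the second-highest bid, 115.
Payoff = value − price = 135 − 115 = 20.

The bidder's payoff: 20.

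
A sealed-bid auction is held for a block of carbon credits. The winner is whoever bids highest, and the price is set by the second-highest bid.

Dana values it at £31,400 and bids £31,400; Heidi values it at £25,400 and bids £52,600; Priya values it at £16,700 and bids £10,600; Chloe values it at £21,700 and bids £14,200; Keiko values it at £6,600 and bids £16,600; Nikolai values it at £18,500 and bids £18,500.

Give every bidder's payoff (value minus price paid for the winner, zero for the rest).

Ordered from highest: Heidi £52,600, then Dana £31,400, then Nikolai £18,500, then Keiko £16,600, then Chloe £14,200, then Priya £10,600.
Heidi has the top bid and wins; the price is the second-highest bid, £31,400.
Heidi's payoff = £25,400 − £31,400 = -£6,000. All other bidders lose, so their payoff is 0.

Payoffs: Dana £0, Heidi -£6,000, Priya £0, Chloe £0, Keiko £0, Nikolai £0.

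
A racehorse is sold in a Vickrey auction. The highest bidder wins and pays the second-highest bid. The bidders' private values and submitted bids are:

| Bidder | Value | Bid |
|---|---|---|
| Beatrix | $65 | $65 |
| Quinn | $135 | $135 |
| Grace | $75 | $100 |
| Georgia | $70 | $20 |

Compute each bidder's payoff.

Payoffs: Beatrix $0, Quinn $35, Grace $0, Georgia $0.

Ranking the bids: Quinn $135; Grace $100; Beatrix $65; Georgia $20.
Quinn has the top bid and wins; the price is the second-highest bid, $100.
Quinn's payoff = $135 − $100 = $35. All other bidders lose, so their payoff is 0.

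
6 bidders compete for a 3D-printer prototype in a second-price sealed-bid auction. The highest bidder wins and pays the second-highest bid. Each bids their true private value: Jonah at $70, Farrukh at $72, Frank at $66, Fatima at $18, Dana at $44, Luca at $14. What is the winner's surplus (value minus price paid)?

$2

Bids in descending order: Farrukh $72, then Jonah $70, then Frank $66, then Dana $44, then Fatima $18, then Luca $14.
Farrukh wins with the top bid and pays the second-highest, $70.
Surplus = $72 − $70 = $2.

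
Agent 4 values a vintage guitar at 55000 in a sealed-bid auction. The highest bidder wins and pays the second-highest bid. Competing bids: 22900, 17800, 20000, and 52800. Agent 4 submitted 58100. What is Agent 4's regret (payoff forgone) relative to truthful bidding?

0

The highest competing bid is 52800.
Bidding truthfully at 55000: Agent 4 has the top bid, wins, and pays the second-highest bid 52800. Payoff = 55000 − 52800 = 2200.
Bidding 58100: Agent 4 has the top bid, wins, and pays the second-highest bid 52800. Payoff = 55000 − 52800 = 2200.
Regret = truthful payoff − actual payoff = 2200 − 2200 = 0.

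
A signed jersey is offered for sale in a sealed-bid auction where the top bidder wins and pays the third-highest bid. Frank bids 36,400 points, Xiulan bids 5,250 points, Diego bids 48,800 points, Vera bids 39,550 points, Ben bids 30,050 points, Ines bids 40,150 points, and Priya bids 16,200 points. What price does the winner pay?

Bids in descending order: Diego 48,800 points > Ines 40,150 points > Vera 39,550 points > Frank 36,400 points > Ben 30,050 points > Priya 16,200 points > Xiulan 5,250 points.
Diego is the highest bidder, so Diego wins.
Under the third-price rule, the price is the third-highest bid: 39,550 points.

39,550 points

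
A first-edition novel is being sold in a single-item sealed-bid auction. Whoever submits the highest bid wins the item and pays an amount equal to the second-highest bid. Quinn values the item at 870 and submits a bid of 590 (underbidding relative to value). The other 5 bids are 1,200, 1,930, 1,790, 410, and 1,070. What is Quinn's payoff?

Highest competing bid: 1,930.
Quinn's bid 590 is not the highest, so Quinn loses, pays nothing, and earns zero payoff.

Quinn's payoff: 0.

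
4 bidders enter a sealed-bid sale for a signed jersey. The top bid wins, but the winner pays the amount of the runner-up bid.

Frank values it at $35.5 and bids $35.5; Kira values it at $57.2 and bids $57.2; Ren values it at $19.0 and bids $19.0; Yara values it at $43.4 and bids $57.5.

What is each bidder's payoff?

Payoffs: Frank $0.0, Kira $0.0, Ren $0.0, Yara -$13.8.

Ranking the bids: Yara $57.5, then Kira $57.2, then Frank $35.5, then Ren $19.0.
Yara has the top bid and wins; the price is the second-highest bid, $57.2.
Yara's payoff = $43.4 − $57.2 = -$13.8. All other bidders lose, so their payoff is 0.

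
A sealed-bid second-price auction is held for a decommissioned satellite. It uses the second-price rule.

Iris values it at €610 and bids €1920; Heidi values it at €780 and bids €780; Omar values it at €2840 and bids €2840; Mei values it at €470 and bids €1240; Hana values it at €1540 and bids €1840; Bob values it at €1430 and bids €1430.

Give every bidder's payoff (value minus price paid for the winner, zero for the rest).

Payoffs: Iris €0, Heidi €0, Omar €920, Mei €0, Hana €0, Bob €0.

Sorted high to low: Omar €2840 > Iris €1920 > Hana €1840 > Bob €1430 > Mei €1240 > Heidi €780.
Omar has the top bid and wins; the price is the second-highest bid, €1920.
Omar's payoff = €2840 − €1920 = €920. All other bidders lose, so their payoff is 0.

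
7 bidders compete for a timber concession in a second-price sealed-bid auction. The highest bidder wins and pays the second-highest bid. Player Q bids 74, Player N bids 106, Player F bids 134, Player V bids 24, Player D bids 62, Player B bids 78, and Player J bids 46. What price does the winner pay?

Ordered from highest: Player F 134, then Player N 106, then Player B 78, then Player Q 74, then Player D 62, then Player J 46, then Player V 24.
Player F has the highest bid, so Player F wins.
The second-highest bid is 106, so that is what Player F pays.

The winner pays 106.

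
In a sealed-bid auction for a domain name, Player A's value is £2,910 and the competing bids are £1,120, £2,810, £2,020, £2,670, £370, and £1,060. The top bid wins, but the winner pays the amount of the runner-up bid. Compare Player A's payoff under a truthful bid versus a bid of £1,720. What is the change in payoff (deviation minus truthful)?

The highest competing bid is £2,810.
Bidding truthfully at £2,910: Player A has the top bid, wins, and pays the second-highest bid £2,810. Payoff = £2,910 − £2,810 = £100.
Bidding £1,720: the top bid is £2,810 (a rival), so Player A loses. Payoff = £0.
Change = £0 − £100 = -£100.
This is the dominant-strategy logic: truthful bidding weakly beats any alternative.

Change in payoff: -£100.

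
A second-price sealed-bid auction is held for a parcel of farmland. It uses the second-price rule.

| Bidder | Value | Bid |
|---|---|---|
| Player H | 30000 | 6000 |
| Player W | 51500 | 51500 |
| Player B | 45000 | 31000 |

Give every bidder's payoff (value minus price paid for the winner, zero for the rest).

Player H 0, Player W 20500, Player B 0.

Bids in descending order: Player W 51500; Player B 31000; Player H 6000.
Player W has the top bid and wins; the price is the second-highest bid, 31000.
Player W's payoff = 51500 − 31000 = 20500. All other bidders lose, so their payoff is 0.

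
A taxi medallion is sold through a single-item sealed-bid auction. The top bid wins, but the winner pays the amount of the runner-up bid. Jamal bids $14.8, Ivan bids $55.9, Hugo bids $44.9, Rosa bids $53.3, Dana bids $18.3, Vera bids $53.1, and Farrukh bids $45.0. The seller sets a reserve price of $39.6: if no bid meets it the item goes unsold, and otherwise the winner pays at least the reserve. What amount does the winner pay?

Price paid: $53.3.

Sorted high to low: Ivan $55.9 > Rosa $53.3 > Vera $53.1 > Farrukh $45.0 > Hugo $44.9 > Dana $18.3 > Jamal $14.8.
Ivan has the highest bid, so Ivan wins.
The second-highest bid is $53.3, which exceeds the reserve, so that sets the price.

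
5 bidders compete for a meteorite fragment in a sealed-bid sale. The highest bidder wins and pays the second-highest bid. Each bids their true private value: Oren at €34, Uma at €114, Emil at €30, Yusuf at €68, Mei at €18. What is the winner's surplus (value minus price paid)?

€46

Bids in descending order: Uma €114 > Yusuf €68 > Oren €34 > Emil €30 > Mei €18.
Uma wins with the top bid and pays the second-highest, €68.
Surplus = €114 − €68 = €46.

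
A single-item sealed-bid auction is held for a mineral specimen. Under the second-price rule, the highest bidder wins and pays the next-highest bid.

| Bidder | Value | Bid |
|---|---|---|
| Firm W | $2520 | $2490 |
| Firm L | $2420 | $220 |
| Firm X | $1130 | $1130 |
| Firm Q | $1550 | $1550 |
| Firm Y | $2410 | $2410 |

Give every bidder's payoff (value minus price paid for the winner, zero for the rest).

Firm W $110, Firm L $0, Firm X $0, Firm Q $0, Firm Y $0.

Ordered from highest: Firm W $2490 > Firm Y $2410 > Firm Q $1550 > Firm X $1130 > Firm L $220.
Firm W has the top bid and wins; the price is the second-highest bid, $2410.
Firm W's payoff = $2520 − $2410 = $110. All other bidders lose, so their payoff is 0.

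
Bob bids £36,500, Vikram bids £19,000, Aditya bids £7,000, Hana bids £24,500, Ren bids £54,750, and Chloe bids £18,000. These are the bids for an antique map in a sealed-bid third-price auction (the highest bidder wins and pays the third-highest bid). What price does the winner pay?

Price paid: £24,500.

Sorted high to low: Ren £54,750; Bob £36,500; Hana £24,500; Vikram £19,000; Chloe £18,000; Aditya £7,000.
Ren is the highest bidder, so Ren wins.
Under the third-price rule, the price is the third-highest bid: £24,500.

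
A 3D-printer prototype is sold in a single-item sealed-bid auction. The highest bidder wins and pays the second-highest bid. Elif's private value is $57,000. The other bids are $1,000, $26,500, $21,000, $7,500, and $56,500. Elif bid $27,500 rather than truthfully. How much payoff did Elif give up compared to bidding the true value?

$500

The highest competing bid is $56,500.
Bidding truthfully at $57,000: Elif has the top bid, wins, and pays the second-highest bid $56,500. Payoff = $57,000 − $56,500 = $500.
Bidding $27,500: the top bid is $56,500 (a rival), so Elif loses. Payoff = $0.
Regret = truthful payoff − actual payoff = $500 − $0 = $500.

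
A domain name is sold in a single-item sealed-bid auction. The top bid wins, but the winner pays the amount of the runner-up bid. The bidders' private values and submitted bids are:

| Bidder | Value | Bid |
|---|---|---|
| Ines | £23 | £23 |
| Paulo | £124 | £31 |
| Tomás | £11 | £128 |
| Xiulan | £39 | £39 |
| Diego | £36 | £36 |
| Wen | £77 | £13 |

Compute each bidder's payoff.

Payoffs: Ines £0, Paulo £0, Tomás -£28, Xiulan £0, Diego £0, Wen £0.

Ordered from highest: Tomás £128; Xiulan £39; Diego £36; Paulo £31; Ines £23; Wen £13.
Tomás has the top bid and wins; the price is the second-highest bid, £39.
Tomás's payoff = £11 − £39 = -£28. All other bidders lose, so their payoff is 0.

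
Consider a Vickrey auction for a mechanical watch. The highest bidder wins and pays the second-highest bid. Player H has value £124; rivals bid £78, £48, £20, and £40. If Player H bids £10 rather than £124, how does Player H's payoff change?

Change in payoff: -£46.

The highest competing bid is £78.
Bidding truthfully at £124: Player H has the top bid, wins, and pays the second-highest bid £78. Payoff = £124 − £78 = £46.
Bidding £10: the top bid is £78 (a rival), so Player H loses. Payoff = £0.
Change = £0 − £46 = -£46.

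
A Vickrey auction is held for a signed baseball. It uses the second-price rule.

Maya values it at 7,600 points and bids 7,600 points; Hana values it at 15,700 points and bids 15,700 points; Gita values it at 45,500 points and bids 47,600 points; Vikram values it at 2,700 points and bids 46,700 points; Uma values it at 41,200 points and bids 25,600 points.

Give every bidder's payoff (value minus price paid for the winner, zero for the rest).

Maya 0 points, Hana 0 points, Gita -1,200 points, Vikram 0 points, Uma 0 points.

Ordered from highest: Gita 47,600 points; Vikram 46,700 points; Uma 25,600 points; Hana 15,700 points; Maya 7,600 points.
Gita has the top bid and wins; the price is the second-highest bid, 46,700 points.
Gita's payoff = 45,500 points − 46,700 points = -1,200 points. All other bidders lose, so their payoff is 0.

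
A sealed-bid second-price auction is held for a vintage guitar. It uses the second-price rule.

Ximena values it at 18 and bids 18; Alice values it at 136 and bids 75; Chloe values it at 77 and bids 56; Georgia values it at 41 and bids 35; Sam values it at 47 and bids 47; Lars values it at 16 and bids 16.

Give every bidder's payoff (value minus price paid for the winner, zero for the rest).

Ranking the bids: Alice 75 > Chloe 56 > Sam 47 > Georgia 35 > Ximena 18 > Lars 16.
Alice has the top bid and wins; the price is the second-highest bid, 56.
Alice's payoff = 136 − 56 = 80. All other bidders lose, so their payoff is 0.

Ximena 0, Alice 80, Chloe 0, Georgia 0, Sam 0, Lars 0.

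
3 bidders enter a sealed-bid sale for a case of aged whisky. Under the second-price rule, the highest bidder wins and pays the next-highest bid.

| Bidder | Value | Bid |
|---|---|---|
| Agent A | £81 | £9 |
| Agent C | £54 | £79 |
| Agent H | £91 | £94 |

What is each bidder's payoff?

Payoffs: Agent A £0, Agent C £0, Agent H £12.

Ordered from highest: Agent H £94; Agent C £79; Agent A £9.
Agent H has the top bid and wins; the price is the second-highest bid, £79.
Agent H's payoff = £91 − £79 = £12. All other bidders lose, so their payoff is 0.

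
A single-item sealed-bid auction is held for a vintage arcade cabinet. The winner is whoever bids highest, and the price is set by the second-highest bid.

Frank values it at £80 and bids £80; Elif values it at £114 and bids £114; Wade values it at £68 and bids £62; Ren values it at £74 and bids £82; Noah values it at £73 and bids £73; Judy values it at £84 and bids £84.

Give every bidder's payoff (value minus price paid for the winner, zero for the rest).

Bids in descending order: Elif £114; Judy £84; Ren £82; Frank £80; Noah £73; Wade £62.
Elif has the top bid and wins; the price is the second-highest bid, £84.
Elif's payoff = £114 − £84 = £30. All other bidders lose, so their payoff is 0.

Payoffs: Frank £0, Elif £30, Wade £0, Ren £0, Noah £0, Judy £0.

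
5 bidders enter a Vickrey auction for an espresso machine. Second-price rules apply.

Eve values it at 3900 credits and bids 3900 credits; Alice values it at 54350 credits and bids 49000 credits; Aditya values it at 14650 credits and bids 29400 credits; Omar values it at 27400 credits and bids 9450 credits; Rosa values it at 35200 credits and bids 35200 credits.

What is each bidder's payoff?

Eve 0 credits, Alice 19150 credits, Aditya 0 credits, Omar 0 credits, Rosa 0 credits.

Sorted high to low: Alice 49000 credits; Rosa 35200 credits; Aditya 29400 credits; Omar 9450 credits; Eve 3900 credits.
Alice has the top bid and wins; the price is the second-highest bid, 35200 credits.
Alice's payoff = 54350 credits − 35200 credits = 19150 credits. All other bidders lose, so their payoff is 0.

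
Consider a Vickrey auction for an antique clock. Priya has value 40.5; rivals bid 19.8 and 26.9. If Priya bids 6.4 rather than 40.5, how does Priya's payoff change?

-13.6

The highest competing bid is 26.9.
Bidding truthfully at 40.5: Priya has the top bid, wins, and pays the second-highest bid 26.9. Payoff = 40.5 − 26.9 = 13.6.
Bidding 6.4: the top bid is 26.9 (a rival), so Priya loses. Payoff = 0.0.
Change = 0.0 − 13.6 = -13.6.
Deviating from a truthful bid can only lose payoff in a second-price auction — never gain.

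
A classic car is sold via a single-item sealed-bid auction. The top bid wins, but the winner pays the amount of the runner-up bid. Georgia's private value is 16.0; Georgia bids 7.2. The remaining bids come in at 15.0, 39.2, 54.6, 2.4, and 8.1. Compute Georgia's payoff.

Georgia's payoff: 0.0.

Highest competing bid: 54.6.
Georgia's bid 7.2 is not the highest, so Georgia loses, pays nothing, and earns zero payoff.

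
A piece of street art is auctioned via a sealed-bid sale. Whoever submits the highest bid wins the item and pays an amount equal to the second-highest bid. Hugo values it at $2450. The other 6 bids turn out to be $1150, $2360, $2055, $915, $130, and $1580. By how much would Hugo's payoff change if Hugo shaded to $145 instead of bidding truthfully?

Payoff change: -$90.

The highest competing bid is $2360.
Bidding truthfully at $2450: Hugo has the top bid, wins, and pays the second-highest bid $2360. Payoff = $2450 − $2360 = $90.
Bidding $145: the top bid is $2360 (a rival), so Hugo loses. Payoff = $0.
Change = $0 − $90 = -$90.
This is the dominant-strategy logic: truthful bidding weakly beats any alternative.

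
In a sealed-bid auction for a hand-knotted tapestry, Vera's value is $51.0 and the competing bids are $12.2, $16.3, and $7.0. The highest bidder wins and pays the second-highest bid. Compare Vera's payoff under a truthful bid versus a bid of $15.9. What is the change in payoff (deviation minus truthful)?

-$34.7

The highest competing bid is $16.3.
Bidding truthfully at $51.0: Vera has the top bid, wins, and pays the second-highest bid $16.3. Payoff = $51.0 − $16.3 = $34.7.
Bidding $15.9: the top bid is $16.3 (a rival), so Vera loses. Payoff = $0.0.
Change = $0.0 − $34.7 = -$34.7.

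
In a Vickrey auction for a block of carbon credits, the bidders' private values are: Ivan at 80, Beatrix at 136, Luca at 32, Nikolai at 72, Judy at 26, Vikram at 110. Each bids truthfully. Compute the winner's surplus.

Surplus = 26.

Ordered from highest: Beatrix 136; Vikram 110; Ivan 80; Nikolai 72; Luca 32; Judy 26.
Beatrix wins with the top bid and pays the second-highest, 110.
Surplus = 136 − 110 = 26.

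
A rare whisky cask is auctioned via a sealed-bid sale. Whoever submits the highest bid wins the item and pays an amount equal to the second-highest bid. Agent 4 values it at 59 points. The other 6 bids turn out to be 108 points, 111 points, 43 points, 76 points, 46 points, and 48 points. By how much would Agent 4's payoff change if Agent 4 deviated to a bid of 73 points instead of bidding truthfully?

The highest competing bid is 111 points.
Bidding truthfully at 59 points: the top bid is 111 points (a rival), so Agent 4 loses. Payoff = 0 points.
Bidding 73 points: the top bid is 111 points (a rival), so Agent 4 loses. Payoff = 0 points.
Change = 0 points − 0 points = 0 points.
The bid only affects whether you win, not the price — here both bids land on the same side of the top rival bid, so the deviation is payoff-neutral.

Change in payoff: 0 points.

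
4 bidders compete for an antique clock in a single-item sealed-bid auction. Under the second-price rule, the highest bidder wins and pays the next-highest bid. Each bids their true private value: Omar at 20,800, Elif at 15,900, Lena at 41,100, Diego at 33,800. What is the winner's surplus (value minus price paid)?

7,300

Bids in descending order: Lena 41,100 > Diego 33,800 > Omar 20,800 > Elif 15,900.
Lena wins with the top bid and pays the second-highest, 33,800.
Surplus = 41,100 − 33,800 = 7,300.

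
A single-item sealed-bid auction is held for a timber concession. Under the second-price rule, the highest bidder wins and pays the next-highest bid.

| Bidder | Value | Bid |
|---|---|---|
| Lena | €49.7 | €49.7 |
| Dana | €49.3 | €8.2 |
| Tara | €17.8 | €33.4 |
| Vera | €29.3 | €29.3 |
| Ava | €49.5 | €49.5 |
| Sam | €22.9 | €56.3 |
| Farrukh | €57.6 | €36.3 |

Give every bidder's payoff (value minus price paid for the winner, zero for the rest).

Ordered from highest: Sam €56.3 > Lena €49.7 > Ava €49.5 > Farrukh €36.3 > Tara €33.4 > Vera €29.3 > Dana €8.2.
Sam has the top bid and wins; the price is the second-highest bid, €49.7.
Sam's payoff = €22.9 − €49.7 = -€26.8. All other bidders lose, so their payoff is 0.

Payoffs: Lena €0.0, Dana €0.0, Tara €0.0, Vera €0.0, Ava €0.0, Sam -€26.8, Farrukh €0.0.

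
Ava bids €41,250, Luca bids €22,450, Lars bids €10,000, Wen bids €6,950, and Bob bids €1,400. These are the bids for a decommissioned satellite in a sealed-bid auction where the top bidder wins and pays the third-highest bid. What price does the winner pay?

The winner pays €10,000.

Sorted high to low: Ava €41,250; Luca €22,450; Lars €10,000; Wen €6,950; Bob €1,400.
Ava is the highest bidder, so Ava wins.
Under the third-price rule, the price is the third-highest bid: €10,000.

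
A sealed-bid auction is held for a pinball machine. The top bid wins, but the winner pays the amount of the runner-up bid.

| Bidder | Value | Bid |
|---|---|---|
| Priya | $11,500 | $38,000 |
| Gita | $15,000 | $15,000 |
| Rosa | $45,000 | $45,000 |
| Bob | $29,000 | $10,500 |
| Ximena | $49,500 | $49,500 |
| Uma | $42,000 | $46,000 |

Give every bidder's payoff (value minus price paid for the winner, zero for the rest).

Payoffs: Priya $0, Gita $0, Rosa $0, Bob $0, Ximena $3,500, Uma $0.

Ordered from highest: Ximena $49,500 > Uma $46,000 > Rosa $45,000 > Priya $38,000 > Gita $15,000 > Bob $10,500.
Ximena has the top bid and wins; the price is the second-highest bid, $46,000.
Ximena's payoff = $49,500 − $46,000 = $3,500. All other bidders lose, so their payoff is 0.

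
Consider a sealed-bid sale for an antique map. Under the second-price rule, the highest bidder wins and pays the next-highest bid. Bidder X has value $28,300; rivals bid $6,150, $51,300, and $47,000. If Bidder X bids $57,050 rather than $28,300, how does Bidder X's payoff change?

Payoff change: -$23,000.

The highest competing bid is $51,300.
Bidding truthfully at $28,300: the top bid is $51,300 (a rival), so Bidder X loses. Payoff = $0.
Bidding $57,050: Bidder X has the top bid, wins, and pays the second-highest bid $51,300. Payoff = $28,300 − $51,300 = -$23,000.
Change = -$23,000 − $0 = -$23,000.
This is the dominant-strategy logic: truthful bidding weakly beats any alternative.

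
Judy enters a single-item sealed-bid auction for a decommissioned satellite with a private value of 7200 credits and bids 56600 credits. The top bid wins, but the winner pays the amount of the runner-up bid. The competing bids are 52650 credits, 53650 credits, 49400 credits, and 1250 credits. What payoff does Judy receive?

Payoff = -46450 credits.

Highest competing bid: 53650 credits.
Judy's bid 56600 credits is the highest overall, so Judy wins and pays the second-highest bid, 53650 credits.
Payoff = value − price = 7200 credits − 53650 credits = -46450 credits.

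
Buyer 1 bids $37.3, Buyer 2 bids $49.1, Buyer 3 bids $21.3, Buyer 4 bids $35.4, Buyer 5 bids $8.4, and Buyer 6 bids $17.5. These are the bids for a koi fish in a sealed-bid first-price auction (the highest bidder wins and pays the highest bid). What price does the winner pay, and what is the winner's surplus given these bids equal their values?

Price $49.1; surplus $0.0.

Ranking the bids: Buyer 2 $49.1, then Buyer 1 $37.3, then Buyer 4 $35.4, then Buyer 3 $21.3, then Buyer 6 $17.5, then Buyer 5 $8.4.
Buyer 2 is the highest bidder, so Buyer 2 wins.
Under the first-price rule, the price is the highest bid: $49.1.
Surplus = $49.1 − $49.1 = $0.0.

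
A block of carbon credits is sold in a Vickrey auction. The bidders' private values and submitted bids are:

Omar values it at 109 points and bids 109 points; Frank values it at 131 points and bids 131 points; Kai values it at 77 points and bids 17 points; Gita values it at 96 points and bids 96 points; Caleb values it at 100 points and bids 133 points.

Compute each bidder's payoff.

Sorted high to low: Caleb 133 points, then Frank 131 points, then Omar 109 points, then Gita 96 points, then Kai 17 points.
Caleb has the top bid and wins; the price is the second-highest bid, 131 points.
Caleb's payoff = 100 points − 131 points = -31 points. All other bidders lose, so their payoff is 0.

Payoffs: Omar 0 points, Frank 0 points, Kai 0 points, Gita 0 points, Caleb -31 points.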